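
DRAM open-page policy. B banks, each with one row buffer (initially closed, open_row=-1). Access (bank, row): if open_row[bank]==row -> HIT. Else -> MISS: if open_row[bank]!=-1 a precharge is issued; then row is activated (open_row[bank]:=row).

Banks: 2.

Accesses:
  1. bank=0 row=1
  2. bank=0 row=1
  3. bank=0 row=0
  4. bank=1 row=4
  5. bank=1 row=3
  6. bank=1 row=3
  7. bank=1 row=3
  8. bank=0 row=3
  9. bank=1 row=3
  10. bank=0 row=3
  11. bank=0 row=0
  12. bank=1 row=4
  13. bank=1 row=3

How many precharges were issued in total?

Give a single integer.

Acc 1: bank0 row1 -> MISS (open row1); precharges=0
Acc 2: bank0 row1 -> HIT
Acc 3: bank0 row0 -> MISS (open row0); precharges=1
Acc 4: bank1 row4 -> MISS (open row4); precharges=1
Acc 5: bank1 row3 -> MISS (open row3); precharges=2
Acc 6: bank1 row3 -> HIT
Acc 7: bank1 row3 -> HIT
Acc 8: bank0 row3 -> MISS (open row3); precharges=3
Acc 9: bank1 row3 -> HIT
Acc 10: bank0 row3 -> HIT
Acc 11: bank0 row0 -> MISS (open row0); precharges=4
Acc 12: bank1 row4 -> MISS (open row4); precharges=5
Acc 13: bank1 row3 -> MISS (open row3); precharges=6

Answer: 6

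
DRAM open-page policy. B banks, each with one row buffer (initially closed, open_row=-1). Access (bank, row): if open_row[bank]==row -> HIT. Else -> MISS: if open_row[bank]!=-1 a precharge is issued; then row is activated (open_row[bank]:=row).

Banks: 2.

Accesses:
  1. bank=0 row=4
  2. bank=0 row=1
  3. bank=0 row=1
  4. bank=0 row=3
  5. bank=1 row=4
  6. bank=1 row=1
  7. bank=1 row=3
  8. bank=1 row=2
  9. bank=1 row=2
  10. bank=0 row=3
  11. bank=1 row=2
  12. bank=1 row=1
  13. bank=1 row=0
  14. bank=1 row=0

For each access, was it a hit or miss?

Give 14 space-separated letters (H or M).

Acc 1: bank0 row4 -> MISS (open row4); precharges=0
Acc 2: bank0 row1 -> MISS (open row1); precharges=1
Acc 3: bank0 row1 -> HIT
Acc 4: bank0 row3 -> MISS (open row3); precharges=2
Acc 5: bank1 row4 -> MISS (open row4); precharges=2
Acc 6: bank1 row1 -> MISS (open row1); precharges=3
Acc 7: bank1 row3 -> MISS (open row3); precharges=4
Acc 8: bank1 row2 -> MISS (open row2); precharges=5
Acc 9: bank1 row2 -> HIT
Acc 10: bank0 row3 -> HIT
Acc 11: bank1 row2 -> HIT
Acc 12: bank1 row1 -> MISS (open row1); precharges=6
Acc 13: bank1 row0 -> MISS (open row0); precharges=7
Acc 14: bank1 row0 -> HIT

Answer: M M H M M M M M H H H M M H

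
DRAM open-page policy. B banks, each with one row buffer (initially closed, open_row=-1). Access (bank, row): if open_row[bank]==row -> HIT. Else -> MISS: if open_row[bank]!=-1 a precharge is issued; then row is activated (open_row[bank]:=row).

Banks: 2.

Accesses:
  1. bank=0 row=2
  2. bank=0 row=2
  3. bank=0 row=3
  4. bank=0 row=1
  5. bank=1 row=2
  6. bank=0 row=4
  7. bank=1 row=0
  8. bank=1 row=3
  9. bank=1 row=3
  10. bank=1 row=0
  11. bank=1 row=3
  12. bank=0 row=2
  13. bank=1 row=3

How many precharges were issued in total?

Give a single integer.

Answer: 8

Derivation:
Acc 1: bank0 row2 -> MISS (open row2); precharges=0
Acc 2: bank0 row2 -> HIT
Acc 3: bank0 row3 -> MISS (open row3); precharges=1
Acc 4: bank0 row1 -> MISS (open row1); precharges=2
Acc 5: bank1 row2 -> MISS (open row2); precharges=2
Acc 6: bank0 row4 -> MISS (open row4); precharges=3
Acc 7: bank1 row0 -> MISS (open row0); precharges=4
Acc 8: bank1 row3 -> MISS (open row3); precharges=5
Acc 9: bank1 row3 -> HIT
Acc 10: bank1 row0 -> MISS (open row0); precharges=6
Acc 11: bank1 row3 -> MISS (open row3); precharges=7
Acc 12: bank0 row2 -> MISS (open row2); precharges=8
Acc 13: bank1 row3 -> HIT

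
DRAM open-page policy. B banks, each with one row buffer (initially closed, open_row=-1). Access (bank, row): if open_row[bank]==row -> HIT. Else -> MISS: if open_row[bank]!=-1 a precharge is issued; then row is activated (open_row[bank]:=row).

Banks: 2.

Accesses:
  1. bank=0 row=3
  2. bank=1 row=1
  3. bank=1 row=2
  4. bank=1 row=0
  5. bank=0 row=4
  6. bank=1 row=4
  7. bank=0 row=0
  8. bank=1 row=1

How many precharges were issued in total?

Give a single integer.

Acc 1: bank0 row3 -> MISS (open row3); precharges=0
Acc 2: bank1 row1 -> MISS (open row1); precharges=0
Acc 3: bank1 row2 -> MISS (open row2); precharges=1
Acc 4: bank1 row0 -> MISS (open row0); precharges=2
Acc 5: bank0 row4 -> MISS (open row4); precharges=3
Acc 6: bank1 row4 -> MISS (open row4); precharges=4
Acc 7: bank0 row0 -> MISS (open row0); precharges=5
Acc 8: bank1 row1 -> MISS (open row1); precharges=6

Answer: 6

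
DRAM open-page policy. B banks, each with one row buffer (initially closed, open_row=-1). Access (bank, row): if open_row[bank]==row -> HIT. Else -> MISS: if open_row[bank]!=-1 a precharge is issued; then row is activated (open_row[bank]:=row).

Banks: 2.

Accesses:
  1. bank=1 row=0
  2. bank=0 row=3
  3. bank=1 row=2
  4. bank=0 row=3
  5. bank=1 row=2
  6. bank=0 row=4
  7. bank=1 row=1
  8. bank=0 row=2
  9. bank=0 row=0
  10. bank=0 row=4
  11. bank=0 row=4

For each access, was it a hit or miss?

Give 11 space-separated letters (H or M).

Acc 1: bank1 row0 -> MISS (open row0); precharges=0
Acc 2: bank0 row3 -> MISS (open row3); precharges=0
Acc 3: bank1 row2 -> MISS (open row2); precharges=1
Acc 4: bank0 row3 -> HIT
Acc 5: bank1 row2 -> HIT
Acc 6: bank0 row4 -> MISS (open row4); precharges=2
Acc 7: bank1 row1 -> MISS (open row1); precharges=3
Acc 8: bank0 row2 -> MISS (open row2); precharges=4
Acc 9: bank0 row0 -> MISS (open row0); precharges=5
Acc 10: bank0 row4 -> MISS (open row4); precharges=6
Acc 11: bank0 row4 -> HIT

Answer: M M M H H M M M M M H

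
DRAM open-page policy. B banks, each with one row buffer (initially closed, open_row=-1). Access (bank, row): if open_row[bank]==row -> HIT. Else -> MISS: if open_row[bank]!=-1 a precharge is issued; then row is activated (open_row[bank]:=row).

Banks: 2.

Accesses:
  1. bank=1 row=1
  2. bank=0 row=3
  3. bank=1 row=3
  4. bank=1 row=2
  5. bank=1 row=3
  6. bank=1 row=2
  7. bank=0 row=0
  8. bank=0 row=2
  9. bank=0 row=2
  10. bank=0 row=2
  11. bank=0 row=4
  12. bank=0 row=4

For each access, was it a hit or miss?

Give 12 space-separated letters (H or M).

Acc 1: bank1 row1 -> MISS (open row1); precharges=0
Acc 2: bank0 row3 -> MISS (open row3); precharges=0
Acc 3: bank1 row3 -> MISS (open row3); precharges=1
Acc 4: bank1 row2 -> MISS (open row2); precharges=2
Acc 5: bank1 row3 -> MISS (open row3); precharges=3
Acc 6: bank1 row2 -> MISS (open row2); precharges=4
Acc 7: bank0 row0 -> MISS (open row0); precharges=5
Acc 8: bank0 row2 -> MISS (open row2); precharges=6
Acc 9: bank0 row2 -> HIT
Acc 10: bank0 row2 -> HIT
Acc 11: bank0 row4 -> MISS (open row4); precharges=7
Acc 12: bank0 row4 -> HIT

Answer: M M M M M M M M H H M H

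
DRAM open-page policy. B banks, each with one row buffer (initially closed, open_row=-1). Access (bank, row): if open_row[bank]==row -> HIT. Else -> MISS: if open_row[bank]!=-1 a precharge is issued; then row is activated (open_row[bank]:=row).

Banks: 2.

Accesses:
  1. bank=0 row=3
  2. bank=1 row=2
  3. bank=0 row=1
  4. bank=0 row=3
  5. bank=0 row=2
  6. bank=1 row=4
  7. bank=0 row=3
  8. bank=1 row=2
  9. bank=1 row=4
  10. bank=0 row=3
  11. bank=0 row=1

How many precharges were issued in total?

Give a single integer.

Acc 1: bank0 row3 -> MISS (open row3); precharges=0
Acc 2: bank1 row2 -> MISS (open row2); precharges=0
Acc 3: bank0 row1 -> MISS (open row1); precharges=1
Acc 4: bank0 row3 -> MISS (open row3); precharges=2
Acc 5: bank0 row2 -> MISS (open row2); precharges=3
Acc 6: bank1 row4 -> MISS (open row4); precharges=4
Acc 7: bank0 row3 -> MISS (open row3); precharges=5
Acc 8: bank1 row2 -> MISS (open row2); precharges=6
Acc 9: bank1 row4 -> MISS (open row4); precharges=7
Acc 10: bank0 row3 -> HIT
Acc 11: bank0 row1 -> MISS (open row1); precharges=8

Answer: 8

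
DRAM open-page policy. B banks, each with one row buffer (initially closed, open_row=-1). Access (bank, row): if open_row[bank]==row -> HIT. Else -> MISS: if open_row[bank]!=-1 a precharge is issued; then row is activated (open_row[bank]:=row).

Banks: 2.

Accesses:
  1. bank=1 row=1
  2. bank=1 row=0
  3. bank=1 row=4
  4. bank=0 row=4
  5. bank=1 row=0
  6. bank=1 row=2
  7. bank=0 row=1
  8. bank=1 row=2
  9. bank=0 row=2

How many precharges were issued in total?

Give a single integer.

Acc 1: bank1 row1 -> MISS (open row1); precharges=0
Acc 2: bank1 row0 -> MISS (open row0); precharges=1
Acc 3: bank1 row4 -> MISS (open row4); precharges=2
Acc 4: bank0 row4 -> MISS (open row4); precharges=2
Acc 5: bank1 row0 -> MISS (open row0); precharges=3
Acc 6: bank1 row2 -> MISS (open row2); precharges=4
Acc 7: bank0 row1 -> MISS (open row1); precharges=5
Acc 8: bank1 row2 -> HIT
Acc 9: bank0 row2 -> MISS (open row2); precharges=6

Answer: 6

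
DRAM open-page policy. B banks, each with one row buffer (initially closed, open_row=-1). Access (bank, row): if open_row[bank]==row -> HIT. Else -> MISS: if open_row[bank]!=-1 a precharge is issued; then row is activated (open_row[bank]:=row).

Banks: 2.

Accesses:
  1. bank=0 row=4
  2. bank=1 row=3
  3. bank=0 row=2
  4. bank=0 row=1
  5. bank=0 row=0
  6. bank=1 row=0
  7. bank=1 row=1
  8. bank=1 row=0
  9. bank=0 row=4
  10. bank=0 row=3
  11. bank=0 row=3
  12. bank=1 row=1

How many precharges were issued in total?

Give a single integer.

Acc 1: bank0 row4 -> MISS (open row4); precharges=0
Acc 2: bank1 row3 -> MISS (open row3); precharges=0
Acc 3: bank0 row2 -> MISS (open row2); precharges=1
Acc 4: bank0 row1 -> MISS (open row1); precharges=2
Acc 5: bank0 row0 -> MISS (open row0); precharges=3
Acc 6: bank1 row0 -> MISS (open row0); precharges=4
Acc 7: bank1 row1 -> MISS (open row1); precharges=5
Acc 8: bank1 row0 -> MISS (open row0); precharges=6
Acc 9: bank0 row4 -> MISS (open row4); precharges=7
Acc 10: bank0 row3 -> MISS (open row3); precharges=8
Acc 11: bank0 row3 -> HIT
Acc 12: bank1 row1 -> MISS (open row1); precharges=9

Answer: 9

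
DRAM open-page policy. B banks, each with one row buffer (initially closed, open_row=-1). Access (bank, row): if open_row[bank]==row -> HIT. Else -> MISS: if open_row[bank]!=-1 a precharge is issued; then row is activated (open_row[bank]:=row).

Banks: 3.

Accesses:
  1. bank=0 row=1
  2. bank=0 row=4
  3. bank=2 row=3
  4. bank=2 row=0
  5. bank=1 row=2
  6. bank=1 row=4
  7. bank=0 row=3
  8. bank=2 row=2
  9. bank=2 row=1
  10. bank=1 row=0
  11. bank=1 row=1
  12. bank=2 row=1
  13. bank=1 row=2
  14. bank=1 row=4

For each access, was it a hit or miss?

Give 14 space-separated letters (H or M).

Acc 1: bank0 row1 -> MISS (open row1); precharges=0
Acc 2: bank0 row4 -> MISS (open row4); precharges=1
Acc 3: bank2 row3 -> MISS (open row3); precharges=1
Acc 4: bank2 row0 -> MISS (open row0); precharges=2
Acc 5: bank1 row2 -> MISS (open row2); precharges=2
Acc 6: bank1 row4 -> MISS (open row4); precharges=3
Acc 7: bank0 row3 -> MISS (open row3); precharges=4
Acc 8: bank2 row2 -> MISS (open row2); precharges=5
Acc 9: bank2 row1 -> MISS (open row1); precharges=6
Acc 10: bank1 row0 -> MISS (open row0); precharges=7
Acc 11: bank1 row1 -> MISS (open row1); precharges=8
Acc 12: bank2 row1 -> HIT
Acc 13: bank1 row2 -> MISS (open row2); precharges=9
Acc 14: bank1 row4 -> MISS (open row4); precharges=10

Answer: M M M M M M M M M M M H M M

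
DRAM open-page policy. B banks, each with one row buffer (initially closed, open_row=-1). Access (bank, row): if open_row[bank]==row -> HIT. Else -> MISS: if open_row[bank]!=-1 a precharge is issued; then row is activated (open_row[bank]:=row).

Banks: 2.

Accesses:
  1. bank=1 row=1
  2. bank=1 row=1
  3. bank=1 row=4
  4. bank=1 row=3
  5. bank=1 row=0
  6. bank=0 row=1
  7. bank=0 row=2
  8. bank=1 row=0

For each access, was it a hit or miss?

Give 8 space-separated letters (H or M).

Answer: M H M M M M M H

Derivation:
Acc 1: bank1 row1 -> MISS (open row1); precharges=0
Acc 2: bank1 row1 -> HIT
Acc 3: bank1 row4 -> MISS (open row4); precharges=1
Acc 4: bank1 row3 -> MISS (open row3); precharges=2
Acc 5: bank1 row0 -> MISS (open row0); precharges=3
Acc 6: bank0 row1 -> MISS (open row1); precharges=3
Acc 7: bank0 row2 -> MISS (open row2); precharges=4
Acc 8: bank1 row0 -> HIT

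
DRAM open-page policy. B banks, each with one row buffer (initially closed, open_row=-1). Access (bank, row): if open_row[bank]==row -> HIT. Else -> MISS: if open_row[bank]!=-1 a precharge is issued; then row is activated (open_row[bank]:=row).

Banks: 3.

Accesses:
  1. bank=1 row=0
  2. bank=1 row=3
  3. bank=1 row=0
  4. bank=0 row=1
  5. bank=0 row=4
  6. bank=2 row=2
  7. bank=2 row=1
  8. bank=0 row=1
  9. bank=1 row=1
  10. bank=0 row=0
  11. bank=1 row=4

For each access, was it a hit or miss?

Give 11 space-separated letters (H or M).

Answer: M M M M M M M M M M M

Derivation:
Acc 1: bank1 row0 -> MISS (open row0); precharges=0
Acc 2: bank1 row3 -> MISS (open row3); precharges=1
Acc 3: bank1 row0 -> MISS (open row0); precharges=2
Acc 4: bank0 row1 -> MISS (open row1); precharges=2
Acc 5: bank0 row4 -> MISS (open row4); precharges=3
Acc 6: bank2 row2 -> MISS (open row2); precharges=3
Acc 7: bank2 row1 -> MISS (open row1); precharges=4
Acc 8: bank0 row1 -> MISS (open row1); precharges=5
Acc 9: bank1 row1 -> MISS (open row1); precharges=6
Acc 10: bank0 row0 -> MISS (open row0); precharges=7
Acc 11: bank1 row4 -> MISS (open row4); precharges=8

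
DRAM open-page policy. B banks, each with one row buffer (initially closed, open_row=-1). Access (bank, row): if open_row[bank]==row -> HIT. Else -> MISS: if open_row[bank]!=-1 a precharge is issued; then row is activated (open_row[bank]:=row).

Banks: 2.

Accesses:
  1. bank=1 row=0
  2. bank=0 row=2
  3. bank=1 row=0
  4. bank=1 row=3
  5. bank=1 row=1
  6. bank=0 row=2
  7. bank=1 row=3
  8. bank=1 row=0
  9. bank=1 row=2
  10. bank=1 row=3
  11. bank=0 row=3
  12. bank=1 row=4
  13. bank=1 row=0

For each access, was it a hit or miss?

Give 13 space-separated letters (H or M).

Acc 1: bank1 row0 -> MISS (open row0); precharges=0
Acc 2: bank0 row2 -> MISS (open row2); precharges=0
Acc 3: bank1 row0 -> HIT
Acc 4: bank1 row3 -> MISS (open row3); precharges=1
Acc 5: bank1 row1 -> MISS (open row1); precharges=2
Acc 6: bank0 row2 -> HIT
Acc 7: bank1 row3 -> MISS (open row3); precharges=3
Acc 8: bank1 row0 -> MISS (open row0); precharges=4
Acc 9: bank1 row2 -> MISS (open row2); precharges=5
Acc 10: bank1 row3 -> MISS (open row3); precharges=6
Acc 11: bank0 row3 -> MISS (open row3); precharges=7
Acc 12: bank1 row4 -> MISS (open row4); precharges=8
Acc 13: bank1 row0 -> MISS (open row0); precharges=9

Answer: M M H M M H M M M M M M M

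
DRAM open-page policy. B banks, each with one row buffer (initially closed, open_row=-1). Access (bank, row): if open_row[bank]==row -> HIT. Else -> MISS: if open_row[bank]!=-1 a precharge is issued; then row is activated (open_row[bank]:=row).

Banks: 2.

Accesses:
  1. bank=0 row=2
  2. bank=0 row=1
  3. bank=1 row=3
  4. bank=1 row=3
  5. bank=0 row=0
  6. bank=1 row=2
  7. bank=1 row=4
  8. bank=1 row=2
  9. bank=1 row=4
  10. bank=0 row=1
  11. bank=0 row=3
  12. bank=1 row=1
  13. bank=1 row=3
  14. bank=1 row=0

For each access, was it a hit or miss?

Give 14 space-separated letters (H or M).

Acc 1: bank0 row2 -> MISS (open row2); precharges=0
Acc 2: bank0 row1 -> MISS (open row1); precharges=1
Acc 3: bank1 row3 -> MISS (open row3); precharges=1
Acc 4: bank1 row3 -> HIT
Acc 5: bank0 row0 -> MISS (open row0); precharges=2
Acc 6: bank1 row2 -> MISS (open row2); precharges=3
Acc 7: bank1 row4 -> MISS (open row4); precharges=4
Acc 8: bank1 row2 -> MISS (open row2); precharges=5
Acc 9: bank1 row4 -> MISS (open row4); precharges=6
Acc 10: bank0 row1 -> MISS (open row1); precharges=7
Acc 11: bank0 row3 -> MISS (open row3); precharges=8
Acc 12: bank1 row1 -> MISS (open row1); precharges=9
Acc 13: bank1 row3 -> MISS (open row3); precharges=10
Acc 14: bank1 row0 -> MISS (open row0); precharges=11

Answer: M M M H M M M M M M M M M M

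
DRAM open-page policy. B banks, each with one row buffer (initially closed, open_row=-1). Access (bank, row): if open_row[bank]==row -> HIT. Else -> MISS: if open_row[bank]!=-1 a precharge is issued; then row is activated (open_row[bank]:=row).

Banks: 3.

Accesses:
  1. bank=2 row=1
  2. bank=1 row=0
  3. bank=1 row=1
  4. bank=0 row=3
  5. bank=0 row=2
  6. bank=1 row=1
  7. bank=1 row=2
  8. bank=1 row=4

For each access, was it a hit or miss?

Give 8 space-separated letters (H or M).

Acc 1: bank2 row1 -> MISS (open row1); precharges=0
Acc 2: bank1 row0 -> MISS (open row0); precharges=0
Acc 3: bank1 row1 -> MISS (open row1); precharges=1
Acc 4: bank0 row3 -> MISS (open row3); precharges=1
Acc 5: bank0 row2 -> MISS (open row2); precharges=2
Acc 6: bank1 row1 -> HIT
Acc 7: bank1 row2 -> MISS (open row2); precharges=3
Acc 8: bank1 row4 -> MISS (open row4); precharges=4

Answer: M M M M M H M M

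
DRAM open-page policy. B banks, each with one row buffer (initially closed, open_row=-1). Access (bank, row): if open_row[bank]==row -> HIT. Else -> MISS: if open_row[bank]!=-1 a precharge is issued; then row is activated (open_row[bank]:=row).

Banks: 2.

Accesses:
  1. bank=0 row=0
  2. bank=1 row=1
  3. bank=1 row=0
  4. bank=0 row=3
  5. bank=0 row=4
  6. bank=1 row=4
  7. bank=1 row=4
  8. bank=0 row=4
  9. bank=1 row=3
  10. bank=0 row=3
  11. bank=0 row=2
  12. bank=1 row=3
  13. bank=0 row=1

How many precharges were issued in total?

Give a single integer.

Answer: 8

Derivation:
Acc 1: bank0 row0 -> MISS (open row0); precharges=0
Acc 2: bank1 row1 -> MISS (open row1); precharges=0
Acc 3: bank1 row0 -> MISS (open row0); precharges=1
Acc 4: bank0 row3 -> MISS (open row3); precharges=2
Acc 5: bank0 row4 -> MISS (open row4); precharges=3
Acc 6: bank1 row4 -> MISS (open row4); precharges=4
Acc 7: bank1 row4 -> HIT
Acc 8: bank0 row4 -> HIT
Acc 9: bank1 row3 -> MISS (open row3); precharges=5
Acc 10: bank0 row3 -> MISS (open row3); precharges=6
Acc 11: bank0 row2 -> MISS (open row2); precharges=7
Acc 12: bank1 row3 -> HIT
Acc 13: bank0 row1 -> MISS (open row1); precharges=8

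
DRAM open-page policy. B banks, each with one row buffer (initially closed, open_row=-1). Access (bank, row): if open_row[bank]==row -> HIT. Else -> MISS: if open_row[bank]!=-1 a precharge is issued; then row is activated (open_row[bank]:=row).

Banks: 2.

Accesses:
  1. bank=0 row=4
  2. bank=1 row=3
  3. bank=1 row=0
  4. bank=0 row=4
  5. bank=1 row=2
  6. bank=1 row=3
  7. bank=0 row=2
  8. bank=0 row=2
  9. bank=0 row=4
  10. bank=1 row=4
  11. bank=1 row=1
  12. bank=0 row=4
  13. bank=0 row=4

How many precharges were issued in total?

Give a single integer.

Acc 1: bank0 row4 -> MISS (open row4); precharges=0
Acc 2: bank1 row3 -> MISS (open row3); precharges=0
Acc 3: bank1 row0 -> MISS (open row0); precharges=1
Acc 4: bank0 row4 -> HIT
Acc 5: bank1 row2 -> MISS (open row2); precharges=2
Acc 6: bank1 row3 -> MISS (open row3); precharges=3
Acc 7: bank0 row2 -> MISS (open row2); precharges=4
Acc 8: bank0 row2 -> HIT
Acc 9: bank0 row4 -> MISS (open row4); precharges=5
Acc 10: bank1 row4 -> MISS (open row4); precharges=6
Acc 11: bank1 row1 -> MISS (open row1); precharges=7
Acc 12: bank0 row4 -> HIT
Acc 13: bank0 row4 -> HIT

Answer: 7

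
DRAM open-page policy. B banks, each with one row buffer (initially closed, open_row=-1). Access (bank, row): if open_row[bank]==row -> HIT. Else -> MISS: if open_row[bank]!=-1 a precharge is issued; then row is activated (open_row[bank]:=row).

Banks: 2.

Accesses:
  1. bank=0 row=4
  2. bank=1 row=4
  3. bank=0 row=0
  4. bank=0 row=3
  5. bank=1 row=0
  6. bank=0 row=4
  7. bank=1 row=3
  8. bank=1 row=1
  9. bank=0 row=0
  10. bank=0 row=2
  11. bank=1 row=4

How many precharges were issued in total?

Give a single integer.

Answer: 9

Derivation:
Acc 1: bank0 row4 -> MISS (open row4); precharges=0
Acc 2: bank1 row4 -> MISS (open row4); precharges=0
Acc 3: bank0 row0 -> MISS (open row0); precharges=1
Acc 4: bank0 row3 -> MISS (open row3); precharges=2
Acc 5: bank1 row0 -> MISS (open row0); precharges=3
Acc 6: bank0 row4 -> MISS (open row4); precharges=4
Acc 7: bank1 row3 -> MISS (open row3); precharges=5
Acc 8: bank1 row1 -> MISS (open row1); precharges=6
Acc 9: bank0 row0 -> MISS (open row0); precharges=7
Acc 10: bank0 row2 -> MISS (open row2); precharges=8
Acc 11: bank1 row4 -> MISS (open row4); precharges=9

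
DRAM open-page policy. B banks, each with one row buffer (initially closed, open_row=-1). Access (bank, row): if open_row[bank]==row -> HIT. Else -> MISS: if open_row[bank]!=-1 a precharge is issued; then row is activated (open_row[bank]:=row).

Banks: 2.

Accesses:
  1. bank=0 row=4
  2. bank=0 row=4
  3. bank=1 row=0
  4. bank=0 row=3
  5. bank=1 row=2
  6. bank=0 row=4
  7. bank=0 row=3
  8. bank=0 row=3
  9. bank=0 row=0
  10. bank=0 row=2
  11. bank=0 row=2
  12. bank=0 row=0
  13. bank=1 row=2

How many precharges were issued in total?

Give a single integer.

Answer: 7

Derivation:
Acc 1: bank0 row4 -> MISS (open row4); precharges=0
Acc 2: bank0 row4 -> HIT
Acc 3: bank1 row0 -> MISS (open row0); precharges=0
Acc 4: bank0 row3 -> MISS (open row3); precharges=1
Acc 5: bank1 row2 -> MISS (open row2); precharges=2
Acc 6: bank0 row4 -> MISS (open row4); precharges=3
Acc 7: bank0 row3 -> MISS (open row3); precharges=4
Acc 8: bank0 row3 -> HIT
Acc 9: bank0 row0 -> MISS (open row0); precharges=5
Acc 10: bank0 row2 -> MISS (open row2); precharges=6
Acc 11: bank0 row2 -> HIT
Acc 12: bank0 row0 -> MISS (open row0); precharges=7
Acc 13: bank1 row2 -> HIT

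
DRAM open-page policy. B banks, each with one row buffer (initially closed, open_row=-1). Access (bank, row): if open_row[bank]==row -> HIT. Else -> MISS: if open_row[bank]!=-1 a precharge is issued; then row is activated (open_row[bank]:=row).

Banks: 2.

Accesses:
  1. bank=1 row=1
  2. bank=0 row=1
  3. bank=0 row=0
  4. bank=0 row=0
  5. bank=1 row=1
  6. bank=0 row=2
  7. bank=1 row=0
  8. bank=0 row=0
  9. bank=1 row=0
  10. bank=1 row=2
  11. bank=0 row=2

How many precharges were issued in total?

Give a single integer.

Acc 1: bank1 row1 -> MISS (open row1); precharges=0
Acc 2: bank0 row1 -> MISS (open row1); precharges=0
Acc 3: bank0 row0 -> MISS (open row0); precharges=1
Acc 4: bank0 row0 -> HIT
Acc 5: bank1 row1 -> HIT
Acc 6: bank0 row2 -> MISS (open row2); precharges=2
Acc 7: bank1 row0 -> MISS (open row0); precharges=3
Acc 8: bank0 row0 -> MISS (open row0); precharges=4
Acc 9: bank1 row0 -> HIT
Acc 10: bank1 row2 -> MISS (open row2); precharges=5
Acc 11: bank0 row2 -> MISS (open row2); precharges=6

Answer: 6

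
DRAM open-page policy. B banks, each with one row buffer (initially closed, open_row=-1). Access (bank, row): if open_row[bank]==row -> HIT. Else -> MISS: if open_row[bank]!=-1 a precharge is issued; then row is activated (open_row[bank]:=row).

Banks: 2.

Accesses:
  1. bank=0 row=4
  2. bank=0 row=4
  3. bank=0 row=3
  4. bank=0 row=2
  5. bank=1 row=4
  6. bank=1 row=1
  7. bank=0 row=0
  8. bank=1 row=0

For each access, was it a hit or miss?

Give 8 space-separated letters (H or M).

Acc 1: bank0 row4 -> MISS (open row4); precharges=0
Acc 2: bank0 row4 -> HIT
Acc 3: bank0 row3 -> MISS (open row3); precharges=1
Acc 4: bank0 row2 -> MISS (open row2); precharges=2
Acc 5: bank1 row4 -> MISS (open row4); precharges=2
Acc 6: bank1 row1 -> MISS (open row1); precharges=3
Acc 7: bank0 row0 -> MISS (open row0); precharges=4
Acc 8: bank1 row0 -> MISS (open row0); precharges=5

Answer: M H M M M M M M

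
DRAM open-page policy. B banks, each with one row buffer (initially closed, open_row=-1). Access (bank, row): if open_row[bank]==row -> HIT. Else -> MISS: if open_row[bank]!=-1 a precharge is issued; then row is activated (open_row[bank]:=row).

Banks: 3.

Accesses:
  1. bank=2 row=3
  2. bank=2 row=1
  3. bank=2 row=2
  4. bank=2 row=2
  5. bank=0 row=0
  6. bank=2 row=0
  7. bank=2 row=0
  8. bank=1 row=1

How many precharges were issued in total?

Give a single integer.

Answer: 3

Derivation:
Acc 1: bank2 row3 -> MISS (open row3); precharges=0
Acc 2: bank2 row1 -> MISS (open row1); precharges=1
Acc 3: bank2 row2 -> MISS (open row2); precharges=2
Acc 4: bank2 row2 -> HIT
Acc 5: bank0 row0 -> MISS (open row0); precharges=2
Acc 6: bank2 row0 -> MISS (open row0); precharges=3
Acc 7: bank2 row0 -> HIT
Acc 8: bank1 row1 -> MISS (open row1); precharges=3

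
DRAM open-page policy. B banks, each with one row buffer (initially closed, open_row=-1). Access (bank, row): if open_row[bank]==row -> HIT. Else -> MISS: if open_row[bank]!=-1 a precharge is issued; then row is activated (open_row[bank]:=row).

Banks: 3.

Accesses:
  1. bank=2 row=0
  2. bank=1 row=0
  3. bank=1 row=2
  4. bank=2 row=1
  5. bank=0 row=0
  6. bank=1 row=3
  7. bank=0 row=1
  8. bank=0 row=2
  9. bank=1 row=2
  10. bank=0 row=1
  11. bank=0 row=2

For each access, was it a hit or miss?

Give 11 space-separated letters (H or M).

Answer: M M M M M M M M M M M

Derivation:
Acc 1: bank2 row0 -> MISS (open row0); precharges=0
Acc 2: bank1 row0 -> MISS (open row0); precharges=0
Acc 3: bank1 row2 -> MISS (open row2); precharges=1
Acc 4: bank2 row1 -> MISS (open row1); precharges=2
Acc 5: bank0 row0 -> MISS (open row0); precharges=2
Acc 6: bank1 row3 -> MISS (open row3); precharges=3
Acc 7: bank0 row1 -> MISS (open row1); precharges=4
Acc 8: bank0 row2 -> MISS (open row2); precharges=5
Acc 9: bank1 row2 -> MISS (open row2); precharges=6
Acc 10: bank0 row1 -> MISS (open row1); precharges=7
Acc 11: bank0 row2 -> MISS (open row2); precharges=8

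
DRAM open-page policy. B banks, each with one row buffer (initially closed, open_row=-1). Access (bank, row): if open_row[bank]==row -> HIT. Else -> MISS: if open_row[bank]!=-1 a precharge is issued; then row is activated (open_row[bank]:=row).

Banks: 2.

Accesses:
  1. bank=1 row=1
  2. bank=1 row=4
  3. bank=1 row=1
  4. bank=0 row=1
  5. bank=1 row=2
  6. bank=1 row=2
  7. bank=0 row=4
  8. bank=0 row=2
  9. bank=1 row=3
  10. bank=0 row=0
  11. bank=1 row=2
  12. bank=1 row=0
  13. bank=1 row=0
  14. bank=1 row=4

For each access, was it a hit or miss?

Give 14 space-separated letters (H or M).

Answer: M M M M M H M M M M M M H M

Derivation:
Acc 1: bank1 row1 -> MISS (open row1); precharges=0
Acc 2: bank1 row4 -> MISS (open row4); precharges=1
Acc 3: bank1 row1 -> MISS (open row1); precharges=2
Acc 4: bank0 row1 -> MISS (open row1); precharges=2
Acc 5: bank1 row2 -> MISS (open row2); precharges=3
Acc 6: bank1 row2 -> HIT
Acc 7: bank0 row4 -> MISS (open row4); precharges=4
Acc 8: bank0 row2 -> MISS (open row2); precharges=5
Acc 9: bank1 row3 -> MISS (open row3); precharges=6
Acc 10: bank0 row0 -> MISS (open row0); precharges=7
Acc 11: bank1 row2 -> MISS (open row2); precharges=8
Acc 12: bank1 row0 -> MISS (open row0); precharges=9
Acc 13: bank1 row0 -> HIT
Acc 14: bank1 row4 -> MISS (open row4); precharges=10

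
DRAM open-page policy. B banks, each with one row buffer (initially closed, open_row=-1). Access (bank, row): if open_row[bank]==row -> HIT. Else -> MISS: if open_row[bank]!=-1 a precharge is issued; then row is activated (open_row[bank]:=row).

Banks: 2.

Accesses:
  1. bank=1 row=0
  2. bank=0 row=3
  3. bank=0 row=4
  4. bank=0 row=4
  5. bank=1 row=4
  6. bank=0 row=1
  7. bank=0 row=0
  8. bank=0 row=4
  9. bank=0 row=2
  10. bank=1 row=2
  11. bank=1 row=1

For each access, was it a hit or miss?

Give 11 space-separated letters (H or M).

Answer: M M M H M M M M M M M

Derivation:
Acc 1: bank1 row0 -> MISS (open row0); precharges=0
Acc 2: bank0 row3 -> MISS (open row3); precharges=0
Acc 3: bank0 row4 -> MISS (open row4); precharges=1
Acc 4: bank0 row4 -> HIT
Acc 5: bank1 row4 -> MISS (open row4); precharges=2
Acc 6: bank0 row1 -> MISS (open row1); precharges=3
Acc 7: bank0 row0 -> MISS (open row0); precharges=4
Acc 8: bank0 row4 -> MISS (open row4); precharges=5
Acc 9: bank0 row2 -> MISS (open row2); precharges=6
Acc 10: bank1 row2 -> MISS (open row2); precharges=7
Acc 11: bank1 row1 -> MISS (open row1); precharges=8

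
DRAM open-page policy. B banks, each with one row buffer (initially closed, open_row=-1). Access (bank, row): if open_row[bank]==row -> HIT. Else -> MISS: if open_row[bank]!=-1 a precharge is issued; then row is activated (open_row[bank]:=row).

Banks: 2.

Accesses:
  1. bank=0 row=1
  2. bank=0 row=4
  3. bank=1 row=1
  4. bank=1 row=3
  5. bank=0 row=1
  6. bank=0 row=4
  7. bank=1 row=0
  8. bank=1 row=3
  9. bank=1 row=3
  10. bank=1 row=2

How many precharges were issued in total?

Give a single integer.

Answer: 7

Derivation:
Acc 1: bank0 row1 -> MISS (open row1); precharges=0
Acc 2: bank0 row4 -> MISS (open row4); precharges=1
Acc 3: bank1 row1 -> MISS (open row1); precharges=1
Acc 4: bank1 row3 -> MISS (open row3); precharges=2
Acc 5: bank0 row1 -> MISS (open row1); precharges=3
Acc 6: bank0 row4 -> MISS (open row4); precharges=4
Acc 7: bank1 row0 -> MISS (open row0); precharges=5
Acc 8: bank1 row3 -> MISS (open row3); precharges=6
Acc 9: bank1 row3 -> HIT
Acc 10: bank1 row2 -> MISS (open row2); precharges=7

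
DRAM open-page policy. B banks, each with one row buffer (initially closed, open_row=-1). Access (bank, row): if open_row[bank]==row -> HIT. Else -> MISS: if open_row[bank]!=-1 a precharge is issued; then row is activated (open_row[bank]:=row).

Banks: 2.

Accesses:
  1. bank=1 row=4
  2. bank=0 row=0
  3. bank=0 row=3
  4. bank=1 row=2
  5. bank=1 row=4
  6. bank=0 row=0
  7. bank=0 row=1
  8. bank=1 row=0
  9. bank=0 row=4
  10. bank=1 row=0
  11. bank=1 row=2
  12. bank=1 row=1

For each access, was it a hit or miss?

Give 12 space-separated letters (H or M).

Acc 1: bank1 row4 -> MISS (open row4); precharges=0
Acc 2: bank0 row0 -> MISS (open row0); precharges=0
Acc 3: bank0 row3 -> MISS (open row3); precharges=1
Acc 4: bank1 row2 -> MISS (open row2); precharges=2
Acc 5: bank1 row4 -> MISS (open row4); precharges=3
Acc 6: bank0 row0 -> MISS (open row0); precharges=4
Acc 7: bank0 row1 -> MISS (open row1); precharges=5
Acc 8: bank1 row0 -> MISS (open row0); precharges=6
Acc 9: bank0 row4 -> MISS (open row4); precharges=7
Acc 10: bank1 row0 -> HIT
Acc 11: bank1 row2 -> MISS (open row2); precharges=8
Acc 12: bank1 row1 -> MISS (open row1); precharges=9

Answer: M M M M M M M M M H M M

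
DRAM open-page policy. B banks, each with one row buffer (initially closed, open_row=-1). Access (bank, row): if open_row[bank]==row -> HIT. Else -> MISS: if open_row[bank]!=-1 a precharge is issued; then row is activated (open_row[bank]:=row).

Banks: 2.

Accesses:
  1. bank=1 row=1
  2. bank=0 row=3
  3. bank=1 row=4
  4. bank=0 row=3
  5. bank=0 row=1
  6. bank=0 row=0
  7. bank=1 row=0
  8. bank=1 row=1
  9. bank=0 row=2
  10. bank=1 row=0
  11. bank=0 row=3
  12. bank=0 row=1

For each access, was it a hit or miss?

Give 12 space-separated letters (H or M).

Answer: M M M H M M M M M M M M

Derivation:
Acc 1: bank1 row1 -> MISS (open row1); precharges=0
Acc 2: bank0 row3 -> MISS (open row3); precharges=0
Acc 3: bank1 row4 -> MISS (open row4); precharges=1
Acc 4: bank0 row3 -> HIT
Acc 5: bank0 row1 -> MISS (open row1); precharges=2
Acc 6: bank0 row0 -> MISS (open row0); precharges=3
Acc 7: bank1 row0 -> MISS (open row0); precharges=4
Acc 8: bank1 row1 -> MISS (open row1); precharges=5
Acc 9: bank0 row2 -> MISS (open row2); precharges=6
Acc 10: bank1 row0 -> MISS (open row0); precharges=7
Acc 11: bank0 row3 -> MISS (open row3); precharges=8
Acc 12: bank0 row1 -> MISS (open row1); precharges=9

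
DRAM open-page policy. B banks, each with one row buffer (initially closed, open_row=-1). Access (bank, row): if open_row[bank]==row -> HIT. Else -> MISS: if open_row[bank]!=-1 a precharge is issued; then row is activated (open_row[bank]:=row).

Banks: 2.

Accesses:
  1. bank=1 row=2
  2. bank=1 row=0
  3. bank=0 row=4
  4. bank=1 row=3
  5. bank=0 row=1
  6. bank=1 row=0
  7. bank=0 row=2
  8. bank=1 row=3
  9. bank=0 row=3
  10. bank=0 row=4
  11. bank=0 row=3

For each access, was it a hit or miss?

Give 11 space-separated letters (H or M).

Acc 1: bank1 row2 -> MISS (open row2); precharges=0
Acc 2: bank1 row0 -> MISS (open row0); precharges=1
Acc 3: bank0 row4 -> MISS (open row4); precharges=1
Acc 4: bank1 row3 -> MISS (open row3); precharges=2
Acc 5: bank0 row1 -> MISS (open row1); precharges=3
Acc 6: bank1 row0 -> MISS (open row0); precharges=4
Acc 7: bank0 row2 -> MISS (open row2); precharges=5
Acc 8: bank1 row3 -> MISS (open row3); precharges=6
Acc 9: bank0 row3 -> MISS (open row3); precharges=7
Acc 10: bank0 row4 -> MISS (open row4); precharges=8
Acc 11: bank0 row3 -> MISS (open row3); precharges=9

Answer: M M M M M M M M M M M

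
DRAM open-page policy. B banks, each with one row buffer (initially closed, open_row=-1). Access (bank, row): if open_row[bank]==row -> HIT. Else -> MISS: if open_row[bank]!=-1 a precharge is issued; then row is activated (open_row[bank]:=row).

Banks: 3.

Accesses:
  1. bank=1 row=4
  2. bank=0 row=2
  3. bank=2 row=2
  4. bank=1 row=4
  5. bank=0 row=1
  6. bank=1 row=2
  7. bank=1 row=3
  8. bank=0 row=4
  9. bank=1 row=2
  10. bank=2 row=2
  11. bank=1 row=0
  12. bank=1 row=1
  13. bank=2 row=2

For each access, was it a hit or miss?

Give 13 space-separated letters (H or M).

Acc 1: bank1 row4 -> MISS (open row4); precharges=0
Acc 2: bank0 row2 -> MISS (open row2); precharges=0
Acc 3: bank2 row2 -> MISS (open row2); precharges=0
Acc 4: bank1 row4 -> HIT
Acc 5: bank0 row1 -> MISS (open row1); precharges=1
Acc 6: bank1 row2 -> MISS (open row2); precharges=2
Acc 7: bank1 row3 -> MISS (open row3); precharges=3
Acc 8: bank0 row4 -> MISS (open row4); precharges=4
Acc 9: bank1 row2 -> MISS (open row2); precharges=5
Acc 10: bank2 row2 -> HIT
Acc 11: bank1 row0 -> MISS (open row0); precharges=6
Acc 12: bank1 row1 -> MISS (open row1); precharges=7
Acc 13: bank2 row2 -> HIT

Answer: M M M H M M M M M H M M H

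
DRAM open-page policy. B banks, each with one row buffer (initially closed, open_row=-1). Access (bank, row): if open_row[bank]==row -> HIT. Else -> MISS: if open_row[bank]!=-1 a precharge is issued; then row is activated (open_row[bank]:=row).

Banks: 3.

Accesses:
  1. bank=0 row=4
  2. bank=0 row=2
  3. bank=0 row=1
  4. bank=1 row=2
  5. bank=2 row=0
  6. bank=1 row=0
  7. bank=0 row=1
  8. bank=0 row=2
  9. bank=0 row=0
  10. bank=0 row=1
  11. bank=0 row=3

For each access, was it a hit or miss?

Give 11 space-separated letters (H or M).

Acc 1: bank0 row4 -> MISS (open row4); precharges=0
Acc 2: bank0 row2 -> MISS (open row2); precharges=1
Acc 3: bank0 row1 -> MISS (open row1); precharges=2
Acc 4: bank1 row2 -> MISS (open row2); precharges=2
Acc 5: bank2 row0 -> MISS (open row0); precharges=2
Acc 6: bank1 row0 -> MISS (open row0); precharges=3
Acc 7: bank0 row1 -> HIT
Acc 8: bank0 row2 -> MISS (open row2); precharges=4
Acc 9: bank0 row0 -> MISS (open row0); precharges=5
Acc 10: bank0 row1 -> MISS (open row1); precharges=6
Acc 11: bank0 row3 -> MISS (open row3); precharges=7

Answer: M M M M M M H M M M M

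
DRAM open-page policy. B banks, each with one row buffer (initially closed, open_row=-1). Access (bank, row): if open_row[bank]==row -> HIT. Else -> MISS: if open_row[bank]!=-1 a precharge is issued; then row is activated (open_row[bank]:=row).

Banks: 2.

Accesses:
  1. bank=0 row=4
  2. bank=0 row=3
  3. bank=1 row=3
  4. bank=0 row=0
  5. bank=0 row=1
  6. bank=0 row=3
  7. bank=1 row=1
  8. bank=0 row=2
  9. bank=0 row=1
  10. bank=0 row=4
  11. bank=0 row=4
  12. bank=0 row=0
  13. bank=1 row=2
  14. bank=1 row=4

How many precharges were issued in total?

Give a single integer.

Answer: 11

Derivation:
Acc 1: bank0 row4 -> MISS (open row4); precharges=0
Acc 2: bank0 row3 -> MISS (open row3); precharges=1
Acc 3: bank1 row3 -> MISS (open row3); precharges=1
Acc 4: bank0 row0 -> MISS (open row0); precharges=2
Acc 5: bank0 row1 -> MISS (open row1); precharges=3
Acc 6: bank0 row3 -> MISS (open row3); precharges=4
Acc 7: bank1 row1 -> MISS (open row1); precharges=5
Acc 8: bank0 row2 -> MISS (open row2); precharges=6
Acc 9: bank0 row1 -> MISS (open row1); precharges=7
Acc 10: bank0 row4 -> MISS (open row4); precharges=8
Acc 11: bank0 row4 -> HIT
Acc 12: bank0 row0 -> MISS (open row0); precharges=9
Acc 13: bank1 row2 -> MISS (open row2); precharges=10
Acc 14: bank1 row4 -> MISS (open row4); precharges=11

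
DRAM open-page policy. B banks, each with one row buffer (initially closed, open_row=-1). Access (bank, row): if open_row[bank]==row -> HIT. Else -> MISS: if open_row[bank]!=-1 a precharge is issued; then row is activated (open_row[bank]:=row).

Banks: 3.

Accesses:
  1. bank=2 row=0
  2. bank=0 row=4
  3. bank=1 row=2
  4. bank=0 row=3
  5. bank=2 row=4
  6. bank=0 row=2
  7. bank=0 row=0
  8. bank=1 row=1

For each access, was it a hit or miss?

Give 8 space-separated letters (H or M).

Answer: M M M M M M M M

Derivation:
Acc 1: bank2 row0 -> MISS (open row0); precharges=0
Acc 2: bank0 row4 -> MISS (open row4); precharges=0
Acc 3: bank1 row2 -> MISS (open row2); precharges=0
Acc 4: bank0 row3 -> MISS (open row3); precharges=1
Acc 5: bank2 row4 -> MISS (open row4); precharges=2
Acc 6: bank0 row2 -> MISS (open row2); precharges=3
Acc 7: bank0 row0 -> MISS (open row0); precharges=4
Acc 8: bank1 row1 -> MISS (open row1); precharges=5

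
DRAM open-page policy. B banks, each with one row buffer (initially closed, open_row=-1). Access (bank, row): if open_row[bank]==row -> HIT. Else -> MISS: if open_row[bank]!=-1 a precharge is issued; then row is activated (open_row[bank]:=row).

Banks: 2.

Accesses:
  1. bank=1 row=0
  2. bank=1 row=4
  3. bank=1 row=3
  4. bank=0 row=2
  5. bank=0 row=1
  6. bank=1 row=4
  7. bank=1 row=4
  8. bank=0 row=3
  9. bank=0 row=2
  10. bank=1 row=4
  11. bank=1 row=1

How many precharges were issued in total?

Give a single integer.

Acc 1: bank1 row0 -> MISS (open row0); precharges=0
Acc 2: bank1 row4 -> MISS (open row4); precharges=1
Acc 3: bank1 row3 -> MISS (open row3); precharges=2
Acc 4: bank0 row2 -> MISS (open row2); precharges=2
Acc 5: bank0 row1 -> MISS (open row1); precharges=3
Acc 6: bank1 row4 -> MISS (open row4); precharges=4
Acc 7: bank1 row4 -> HIT
Acc 8: bank0 row3 -> MISS (open row3); precharges=5
Acc 9: bank0 row2 -> MISS (open row2); precharges=6
Acc 10: bank1 row4 -> HIT
Acc 11: bank1 row1 -> MISS (open row1); precharges=7

Answer: 7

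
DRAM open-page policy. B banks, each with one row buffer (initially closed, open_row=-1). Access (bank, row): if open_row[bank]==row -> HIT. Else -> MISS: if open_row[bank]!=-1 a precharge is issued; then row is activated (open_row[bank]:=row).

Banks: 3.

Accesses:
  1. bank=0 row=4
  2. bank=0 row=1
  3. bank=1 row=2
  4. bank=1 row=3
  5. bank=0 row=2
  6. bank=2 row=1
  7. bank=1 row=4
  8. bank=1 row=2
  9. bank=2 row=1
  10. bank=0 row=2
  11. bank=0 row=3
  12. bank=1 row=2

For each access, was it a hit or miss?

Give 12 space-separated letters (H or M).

Answer: M M M M M M M M H H M H

Derivation:
Acc 1: bank0 row4 -> MISS (open row4); precharges=0
Acc 2: bank0 row1 -> MISS (open row1); precharges=1
Acc 3: bank1 row2 -> MISS (open row2); precharges=1
Acc 4: bank1 row3 -> MISS (open row3); precharges=2
Acc 5: bank0 row2 -> MISS (open row2); precharges=3
Acc 6: bank2 row1 -> MISS (open row1); precharges=3
Acc 7: bank1 row4 -> MISS (open row4); precharges=4
Acc 8: bank1 row2 -> MISS (open row2); precharges=5
Acc 9: bank2 row1 -> HIT
Acc 10: bank0 row2 -> HIT
Acc 11: bank0 row3 -> MISS (open row3); precharges=6
Acc 12: bank1 row2 -> HIT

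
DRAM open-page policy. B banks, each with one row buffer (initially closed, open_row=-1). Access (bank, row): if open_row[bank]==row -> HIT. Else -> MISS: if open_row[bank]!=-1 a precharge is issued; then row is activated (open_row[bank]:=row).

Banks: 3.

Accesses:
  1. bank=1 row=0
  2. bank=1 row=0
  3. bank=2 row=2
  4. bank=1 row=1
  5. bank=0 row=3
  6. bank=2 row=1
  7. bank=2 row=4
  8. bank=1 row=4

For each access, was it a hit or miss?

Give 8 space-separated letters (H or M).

Answer: M H M M M M M M

Derivation:
Acc 1: bank1 row0 -> MISS (open row0); precharges=0
Acc 2: bank1 row0 -> HIT
Acc 3: bank2 row2 -> MISS (open row2); precharges=0
Acc 4: bank1 row1 -> MISS (open row1); precharges=1
Acc 5: bank0 row3 -> MISS (open row3); precharges=1
Acc 6: bank2 row1 -> MISS (open row1); precharges=2
Acc 7: bank2 row4 -> MISS (open row4); precharges=3
Acc 8: bank1 row4 -> MISS (open row4); precharges=4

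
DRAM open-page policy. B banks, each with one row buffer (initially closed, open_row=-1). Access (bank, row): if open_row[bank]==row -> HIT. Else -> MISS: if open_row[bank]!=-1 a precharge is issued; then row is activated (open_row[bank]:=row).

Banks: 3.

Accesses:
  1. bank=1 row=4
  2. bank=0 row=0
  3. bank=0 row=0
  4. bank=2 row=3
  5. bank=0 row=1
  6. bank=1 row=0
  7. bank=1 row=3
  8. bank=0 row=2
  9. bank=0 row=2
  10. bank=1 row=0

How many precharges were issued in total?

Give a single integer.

Acc 1: bank1 row4 -> MISS (open row4); precharges=0
Acc 2: bank0 row0 -> MISS (open row0); precharges=0
Acc 3: bank0 row0 -> HIT
Acc 4: bank2 row3 -> MISS (open row3); precharges=0
Acc 5: bank0 row1 -> MISS (open row1); precharges=1
Acc 6: bank1 row0 -> MISS (open row0); precharges=2
Acc 7: bank1 row3 -> MISS (open row3); precharges=3
Acc 8: bank0 row2 -> MISS (open row2); precharges=4
Acc 9: bank0 row2 -> HIT
Acc 10: bank1 row0 -> MISS (open row0); precharges=5

Answer: 5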